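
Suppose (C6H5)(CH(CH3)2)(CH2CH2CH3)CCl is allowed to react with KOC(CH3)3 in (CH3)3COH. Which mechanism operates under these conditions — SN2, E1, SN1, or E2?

Conditions: a strong/bulky base with a tertiary substrate bearing a β-hydrogen.
These conditions are the textbook signature of the E2 pathway.
A strong (often hindered) base removes a β-H in concert with loss of the leaving group — bimolecular elimination.

E2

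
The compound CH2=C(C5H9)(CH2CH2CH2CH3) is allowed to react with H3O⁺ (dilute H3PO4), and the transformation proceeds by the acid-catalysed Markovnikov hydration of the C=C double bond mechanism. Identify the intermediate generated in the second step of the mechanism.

Step 1: Protonation of the alkene by H3O⁺: the π bond acts as the nucleophile and picks up H⁺, giving the more stable (Markovnikov) tertiary carbocation. H2O is released.
Step 2: A lone pair on the oxygen of H2O attacks the carbocation, forming a C–O bond and an oxonium ion (a protonated alcohol).
After step 2 the species present is an oxonium ion.

oxonium ion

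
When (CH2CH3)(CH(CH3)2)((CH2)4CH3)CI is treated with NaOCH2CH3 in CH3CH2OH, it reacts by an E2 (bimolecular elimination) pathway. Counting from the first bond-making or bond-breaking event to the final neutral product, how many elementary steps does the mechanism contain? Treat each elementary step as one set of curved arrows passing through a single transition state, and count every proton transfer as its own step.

1

Step 1: The strong base CH3CH2O⁻ removes a β-hydrogen; in the same concerted event the electrons of the breaking C–H bond form the new π(C=C) bond and the C–I σ-bond breaks, expelling I⁻. Anti-periplanar geometry; one transition state.
Total: 1 elementary step.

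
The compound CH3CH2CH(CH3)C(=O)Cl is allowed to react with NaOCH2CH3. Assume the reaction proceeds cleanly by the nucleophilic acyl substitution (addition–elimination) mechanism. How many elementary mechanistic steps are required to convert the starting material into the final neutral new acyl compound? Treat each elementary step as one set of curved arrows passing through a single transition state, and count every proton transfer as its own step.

2

Step 1: CH3CH2O⁻ adds to the carbonyl carbon; the C=O π electrons shift onto oxygen and a tetrahedral alkoxide intermediate forms.
Step 2: Collapse of the tetrahedral intermediate: the alkoxide oxygen pushes its lone pair back to re-form C=O while Cl⁻ leaves.
Total: 2 elementary steps.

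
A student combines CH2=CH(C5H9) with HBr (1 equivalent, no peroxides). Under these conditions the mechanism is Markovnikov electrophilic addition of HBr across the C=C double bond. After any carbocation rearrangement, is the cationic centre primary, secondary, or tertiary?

Step 1: Electrophilic addition begins with the π(C=C) electrons forming a bond to the proton of HBr. Following Markovnikov's rule, the resulting cation is secondary. The H–Br bond breaks heterolytically, releasing Br⁻.
Step 2: A hydride (H with its bonding pair) migrates from the adjacent cyclopentyl carbon to the cationic centre — a 1,2-hydride shift — upgrading the secondary cation to a tertiary one.
The cation rearranges from secondary to tertiary via a 1,2-hydride shift from the adjacent cyclopentyl carbon; the tertiary cation is what reacts next.

tertiary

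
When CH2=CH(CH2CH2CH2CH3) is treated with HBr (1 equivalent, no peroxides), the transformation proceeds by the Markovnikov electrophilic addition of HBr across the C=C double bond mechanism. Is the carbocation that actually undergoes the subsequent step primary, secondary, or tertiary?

secondary

Step 1: Protonation of the alkene by HBr: the π bond acts as the nucleophile and picks up H⁺, giving the more stable (Markovnikov) secondary carbocation. The H–Br bond breaks heterolytically, releasing Br⁻.
No single 1,2-shift to an adjacent carbon would give a more-substituted cation, so no rearrangement occurs.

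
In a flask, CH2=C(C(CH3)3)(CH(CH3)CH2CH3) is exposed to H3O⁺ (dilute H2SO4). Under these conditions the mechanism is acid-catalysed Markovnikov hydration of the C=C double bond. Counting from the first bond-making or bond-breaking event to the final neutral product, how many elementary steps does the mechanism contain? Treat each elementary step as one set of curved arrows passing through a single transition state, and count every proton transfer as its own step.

Step 1: The π electrons of the C=C bond attack a proton of H3O⁺; Markovnikov addition places the new C–H on the less-substituted alkene carbon, so the positive charge ends up on the more-substituted carbon — a tertiary carbocation. H2O is released.
(No 1,2-shift: no single shift to an adjacent carbon would give a more stable cation.)
Step 2: Water acts as the nucleophile: an oxygen lone pair bonds to the cationic carbon, giving an oxonium-ion intermediate.
Step 3: Proton transfer from the O–H of the oxonium ion to H2O completes the catalytic cycle and yields the alcohol.
Total: 3 elementary steps.

3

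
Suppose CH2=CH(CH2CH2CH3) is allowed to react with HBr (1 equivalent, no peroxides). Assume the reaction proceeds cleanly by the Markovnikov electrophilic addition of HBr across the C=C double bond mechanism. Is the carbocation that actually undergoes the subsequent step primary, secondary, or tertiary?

secondary

Step 1: Electrophilic addition begins with the π(C=C) electrons forming a bond to the proton of HBr. Following Markovnikov's rule, the resulting cation is secondary. The H–Br bond breaks heterolytically, releasing Br⁻.
No single 1,2-shift to an adjacent carbon would give a more-substituted cation, so no rearrangement occurs.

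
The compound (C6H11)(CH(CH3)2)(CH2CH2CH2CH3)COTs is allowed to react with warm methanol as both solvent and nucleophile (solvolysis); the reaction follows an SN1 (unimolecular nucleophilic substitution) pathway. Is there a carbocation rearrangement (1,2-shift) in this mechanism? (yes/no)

no

The first-formed carbocation is tertiary.
No single 1,2-shift to an adjacent carbon would produce a more-substituted cation than the one already present, so no rearrangement occurs.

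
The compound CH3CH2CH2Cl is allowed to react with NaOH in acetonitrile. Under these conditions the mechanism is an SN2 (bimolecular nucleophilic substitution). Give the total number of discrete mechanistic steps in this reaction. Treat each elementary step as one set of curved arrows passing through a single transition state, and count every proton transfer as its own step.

1

Step 1: Backside attack by OH⁻ on the carbon bearing the chloride: the new C–O bond forms as the C–Cl bond breaks, with Walden inversion at carbon.
Total: 1 elementary step.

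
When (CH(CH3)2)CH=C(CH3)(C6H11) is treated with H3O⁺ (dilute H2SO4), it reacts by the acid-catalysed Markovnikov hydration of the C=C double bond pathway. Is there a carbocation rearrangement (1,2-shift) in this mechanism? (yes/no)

The first-formed carbocation is tertiary.
No single 1,2-shift to an adjacent carbon would produce a more-substituted cation than the one already present, so no rearrangement occurs.

no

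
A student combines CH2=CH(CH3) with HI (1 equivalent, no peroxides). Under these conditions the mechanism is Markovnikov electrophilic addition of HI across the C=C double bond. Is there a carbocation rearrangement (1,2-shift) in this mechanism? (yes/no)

no

The first-formed carbocation is secondary.
No single 1,2-shift to an adjacent carbon would produce a more-substituted cation than the one already present, so no rearrangement occurs.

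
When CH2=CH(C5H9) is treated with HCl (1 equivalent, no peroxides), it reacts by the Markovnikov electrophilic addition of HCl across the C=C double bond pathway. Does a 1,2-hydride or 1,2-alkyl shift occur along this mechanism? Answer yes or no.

yes

The first-formed carbocation is secondary.
The adjacent cyclopentyl carbon already bears 2 other carbon substituents and has a hydrogen to migrate; after a 1,2-hydride shift from that carbon the positive charge sits on a tertiary centre.
Tertiary is more stable than secondary, so the shift occurs.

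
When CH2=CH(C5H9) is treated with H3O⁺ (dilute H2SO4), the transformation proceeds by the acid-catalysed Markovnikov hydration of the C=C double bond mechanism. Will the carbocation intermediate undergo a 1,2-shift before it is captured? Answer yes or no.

The first-formed carbocation is secondary.
The adjacent cyclopentyl carbon already bears 2 other carbon substituents and has a hydrogen to migrate; after a 1,2-hydride shift from that carbon the positive charge sits on a tertiary centre.
Tertiary is more stable than secondary, so the shift occurs.

yes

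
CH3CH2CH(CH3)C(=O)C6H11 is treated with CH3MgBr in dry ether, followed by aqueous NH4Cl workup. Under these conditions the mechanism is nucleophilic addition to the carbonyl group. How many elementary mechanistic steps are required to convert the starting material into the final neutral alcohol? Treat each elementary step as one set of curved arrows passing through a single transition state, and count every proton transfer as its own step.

2

Step 1: the carbanion-like carbon of CH3MgBr attacks the sp² carbonyl carbon; the C=O π bond breaks and the electrons end up as a lone pair on the alkoxide oxygen of the tetrahedral intermediate.
Step 2: Protonation of the alkoxide by aqueous NH4Cl workup furnishes an alcohol.
Total: 2 elementary steps.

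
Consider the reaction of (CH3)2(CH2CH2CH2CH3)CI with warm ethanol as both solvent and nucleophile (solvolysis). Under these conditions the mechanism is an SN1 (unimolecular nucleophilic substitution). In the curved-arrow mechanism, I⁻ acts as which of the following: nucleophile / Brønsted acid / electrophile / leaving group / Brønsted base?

Step 1: Unassisted departure of I⁻ (taking the C–I bonding pair) generates a tertiary carbocation.
I⁻ departs with both electrons of the breaking σ-bond — that is the definition of a leaving group.

leaving group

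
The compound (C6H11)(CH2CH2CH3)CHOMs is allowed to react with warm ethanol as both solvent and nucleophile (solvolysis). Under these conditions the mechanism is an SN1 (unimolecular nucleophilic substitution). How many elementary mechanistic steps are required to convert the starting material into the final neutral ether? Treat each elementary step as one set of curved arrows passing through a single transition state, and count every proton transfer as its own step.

Step 1: Rate-determining heterolysis of the C–O bond gives MsO⁻ and a secondary carbocation.
Step 2: A 1,2-hydride shift from the adjacent cyclohexyl carbon moves the positive charge from the secondary centre to an adjacent carbon, generating a more stable tertiary carbocation.
Step 3: CH3CH2OH donates an oxygen lone pair into the empty p orbital of the cation, giving a protonated ether (an oxonium ion).
Step 4: Proton transfer from the O–H of the oxonium ion to a solvent molecule delivers the neutral ether.
Total: 4 elementary steps.

4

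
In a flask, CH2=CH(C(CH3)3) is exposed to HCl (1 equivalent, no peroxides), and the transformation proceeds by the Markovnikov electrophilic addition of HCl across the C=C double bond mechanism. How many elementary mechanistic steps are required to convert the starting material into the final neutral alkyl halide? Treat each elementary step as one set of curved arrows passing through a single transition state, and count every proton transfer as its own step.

3

Step 1: Electrophilic addition begins with the π(C=C) electrons forming a bond to the proton of HCl. Following Markovnikov's rule, the resulting cation is secondary. The H–Cl bond breaks heterolytically, releasing Cl⁻.
Step 2: A 1,2-methyl shift from the adjacent tert-butyl carbon moves the positive charge from the secondary centre to an adjacent carbon, generating a more stable tertiary carbocation.
Step 3: The Cl⁻ anion donates a lone pair to the carbocation, forming the new C–Cl σ-bond and giving the neutral alkyl halide.
Total: 3 elementary steps.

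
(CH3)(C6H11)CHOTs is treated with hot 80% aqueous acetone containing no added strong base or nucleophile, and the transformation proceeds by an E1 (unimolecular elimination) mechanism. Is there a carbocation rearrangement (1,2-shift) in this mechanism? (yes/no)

yes

The first-formed carbocation is secondary.
The adjacent cyclohexyl carbon already bears 2 other carbon substituents and has a hydrogen to migrate; after a 1,2-hydride shift from that carbon the positive charge sits on a tertiary centre.
Tertiary is more stable than secondary, so the shift occurs.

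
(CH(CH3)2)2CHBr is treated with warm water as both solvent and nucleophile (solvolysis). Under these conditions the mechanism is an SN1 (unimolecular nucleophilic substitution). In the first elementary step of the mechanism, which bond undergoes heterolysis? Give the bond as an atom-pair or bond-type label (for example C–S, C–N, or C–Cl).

C–Br

Step 1: The C–Br bond breaks with both electrons going to the bromide; Br⁻ leaves and a secondary carbocation remains.
The bond broken in this step is the C–Br bond.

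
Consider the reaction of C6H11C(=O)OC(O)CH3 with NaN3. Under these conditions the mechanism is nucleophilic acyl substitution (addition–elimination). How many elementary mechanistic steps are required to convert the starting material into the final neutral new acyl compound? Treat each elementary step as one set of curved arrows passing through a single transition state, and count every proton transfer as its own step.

2

Step 1: Nucleophilic addition of N3⁻ to the acyl carbon breaks the π(C=O) bond and yields a tetrahedral, anionic intermediate.
Step 2: Collapse of the tetrahedral intermediate: the alkoxide oxygen pushes its lone pair back to re-form C=O while CH3CO2⁻ leaves.
Total: 2 elementary steps.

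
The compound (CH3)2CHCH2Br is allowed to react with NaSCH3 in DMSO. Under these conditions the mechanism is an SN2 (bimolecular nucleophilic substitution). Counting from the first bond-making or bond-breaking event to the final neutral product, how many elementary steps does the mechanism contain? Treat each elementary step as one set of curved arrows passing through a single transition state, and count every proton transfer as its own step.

1

Step 1: CH3S⁻ attacks the back face of the α-carbon while Br⁻ departs with the C–Br bonding pair — a single concerted displacement through a pentacoordinate transition state.
Total: 1 elementary step.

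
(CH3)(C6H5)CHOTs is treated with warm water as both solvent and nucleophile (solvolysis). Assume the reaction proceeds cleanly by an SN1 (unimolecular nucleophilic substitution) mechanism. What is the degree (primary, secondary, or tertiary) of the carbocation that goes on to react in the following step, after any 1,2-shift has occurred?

secondary

Step 1: Rate-determining heterolysis of the C–O bond gives TsO⁻ and a secondary carbocation.
No single 1,2-shift to an adjacent carbon would give a more-substituted cation, so no rearrangement occurs.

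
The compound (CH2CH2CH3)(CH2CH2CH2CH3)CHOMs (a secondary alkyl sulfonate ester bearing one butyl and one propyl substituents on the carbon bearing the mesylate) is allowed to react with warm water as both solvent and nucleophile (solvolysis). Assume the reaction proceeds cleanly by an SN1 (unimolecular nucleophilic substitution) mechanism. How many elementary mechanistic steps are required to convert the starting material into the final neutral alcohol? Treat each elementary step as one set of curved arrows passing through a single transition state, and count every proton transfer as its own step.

Step 1: Rate-determining heterolysis of the C–O bond gives MsO⁻ and a secondary carbocation.
(No 1,2-shift: no single shift to an adjacent carbon would give a more stable cation.)
Step 2: A lone pair on the oxygen of H2O attacks the carbocation, forming a new C–O σ-bond and an oxonium ion.
Step 3: Deprotonation of the oxonium oxygen by solvent water yields the neutral alcohol.
Total: 3 elementary steps.

3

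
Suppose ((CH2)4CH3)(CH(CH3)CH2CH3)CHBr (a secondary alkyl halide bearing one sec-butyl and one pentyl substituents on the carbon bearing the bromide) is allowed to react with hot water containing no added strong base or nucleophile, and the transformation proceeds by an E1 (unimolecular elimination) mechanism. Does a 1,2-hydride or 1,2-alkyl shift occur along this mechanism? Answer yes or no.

The first-formed carbocation is secondary.
The adjacent sec-butyl carbon already bears 2 other carbon substituents and has a hydrogen to migrate; after a 1,2-hydride shift from that carbon the positive charge sits on a tertiary centre.
Tertiary is more stable than secondary, so the shift occurs.

yes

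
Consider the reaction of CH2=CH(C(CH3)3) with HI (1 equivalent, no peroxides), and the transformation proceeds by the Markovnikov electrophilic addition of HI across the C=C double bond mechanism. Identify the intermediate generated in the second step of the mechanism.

Step 1: The π electrons of the C=C bond attack a proton of HI; Markovnikov addition places the new C–H on the less-substituted alkene carbon, so the positive charge ends up on the more-substituted carbon — a secondary carbocation. The H–I bond breaks heterolytically, releasing I⁻.
Step 2: A 1,2-methyl shift from the adjacent tert-butyl carbon moves the positive charge from the secondary centre to an adjacent carbon, generating a more stable tertiary carbocation.
After step 2 the species present is a tertiary carbocation.

tertiary carbocation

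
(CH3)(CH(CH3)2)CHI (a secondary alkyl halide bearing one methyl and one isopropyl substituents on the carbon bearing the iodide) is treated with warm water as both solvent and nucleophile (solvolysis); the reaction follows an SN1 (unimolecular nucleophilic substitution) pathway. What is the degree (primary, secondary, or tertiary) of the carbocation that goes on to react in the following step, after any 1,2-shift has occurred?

tertiary

Step 1: The C–I bond breaks with both electrons going to the iodide; I⁻ leaves and a secondary carbocation remains.
Step 2: Carbocation rearrangement: a 1,2-hydride shift from the adjacent isopropyl carbon converts the initially-formed secondary cation into the more stable tertiary cation.
The cation rearranges from secondary to tertiary via a 1,2-hydride shift from the adjacent isopropyl carbon; the tertiary cation is what reacts next.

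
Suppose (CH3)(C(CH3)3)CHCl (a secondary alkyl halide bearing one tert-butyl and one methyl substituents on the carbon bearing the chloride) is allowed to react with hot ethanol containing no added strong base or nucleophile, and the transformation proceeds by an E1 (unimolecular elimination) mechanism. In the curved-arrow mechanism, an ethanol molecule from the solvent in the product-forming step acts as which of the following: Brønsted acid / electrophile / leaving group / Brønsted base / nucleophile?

Step 3: Loss of a β-proton to an ethanol molecule of the solvent: the C–H bonding pair collapses toward the cationic carbon to form the C=C π bond, yielding the alkene.
An ethanol molecule from the solvent in the product-forming step accepts a proton in a proton-transfer step — a Brønsted base.

Brønsted base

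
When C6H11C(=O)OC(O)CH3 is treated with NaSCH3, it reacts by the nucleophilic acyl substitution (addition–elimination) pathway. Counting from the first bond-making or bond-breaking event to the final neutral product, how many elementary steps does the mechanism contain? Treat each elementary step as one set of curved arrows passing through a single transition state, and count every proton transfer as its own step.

Step 1: CH3S⁻ adds to the carbonyl carbon; the C=O π electrons shift onto oxygen and a tetrahedral alkoxide intermediate forms.
Step 2: An oxygen lone pair re-forms the C=O π bond as the C–O σ-bond breaks; CH3CO2⁻ is expelled.
Total: 2 elementary steps.

2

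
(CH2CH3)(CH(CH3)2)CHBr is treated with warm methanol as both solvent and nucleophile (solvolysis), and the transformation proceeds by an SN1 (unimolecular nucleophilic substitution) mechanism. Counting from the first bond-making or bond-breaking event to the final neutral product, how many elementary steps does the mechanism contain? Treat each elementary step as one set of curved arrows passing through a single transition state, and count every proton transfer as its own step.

4

Step 1: The C–Br bond breaks with both electrons going to the bromide; Br⁻ leaves and a secondary carbocation remains.
Step 2: A 1,2-hydride shift from the adjacent isopropyl carbon moves the positive charge from the secondary centre to an adjacent carbon, generating a more stable tertiary carbocation.
Step 3: Nucleophilic capture: the oxygen of CH3OH bonds to the cationic carbon, producing an oxonium-ion intermediate.
Step 4: A second solvent molecule removes the proton on oxygen, giving the neutral ether product.
Total: 4 elementary steps.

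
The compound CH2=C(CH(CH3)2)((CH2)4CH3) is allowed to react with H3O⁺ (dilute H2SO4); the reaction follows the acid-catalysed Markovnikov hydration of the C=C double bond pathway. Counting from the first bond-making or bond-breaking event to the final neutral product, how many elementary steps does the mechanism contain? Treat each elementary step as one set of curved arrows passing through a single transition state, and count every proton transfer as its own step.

3

Step 1: Protonation of the alkene by H3O⁺: the π bond acts as the nucleophile and picks up H⁺, giving the more stable (Markovnikov) tertiary carbocation. H2O is released.
(No 1,2-shift: no single shift to an adjacent carbon would give a more stable cation.)
Step 2: Water acts as the nucleophile: an oxygen lone pair bonds to the cationic carbon, giving an oxonium-ion intermediate.
Step 3: Proton transfer from the O–H of the oxonium ion to H2O completes the catalytic cycle and yields the alcohol.
Total: 3 elementary steps.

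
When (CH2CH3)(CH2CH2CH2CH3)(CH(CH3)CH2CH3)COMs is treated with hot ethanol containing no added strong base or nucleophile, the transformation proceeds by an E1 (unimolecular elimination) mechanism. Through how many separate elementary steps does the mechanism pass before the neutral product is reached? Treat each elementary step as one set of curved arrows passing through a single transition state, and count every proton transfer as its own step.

Step 1: Unassisted departure of MsO⁻ (taking the C–O bonding pair) generates a tertiary carbocation.
(No 1,2-shift: no single shift to an adjacent carbon would give a more stable cation.)
Step 2: A weak base (an ethanol molecule from the solvent) removes a proton from a carbon adjacent to the cationic centre; the electrons of that C–H bond become the new π(C=C) bond, giving the alkene.
Total: 2 elementary steps.

2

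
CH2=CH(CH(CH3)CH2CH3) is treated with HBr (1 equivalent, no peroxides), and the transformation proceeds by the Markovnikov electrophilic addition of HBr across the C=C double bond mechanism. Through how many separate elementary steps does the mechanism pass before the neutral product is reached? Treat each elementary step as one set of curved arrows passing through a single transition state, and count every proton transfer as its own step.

Step 1: The π electrons of the C=C bond attack a proton of HBr; Markovnikov addition places the new C–H on the less-substituted alkene carbon, so the positive charge ends up on the more-substituted carbon — a secondary carbocation. The H–Br bond breaks heterolytically, releasing Br⁻.
Step 2: Carbocation rearrangement: a 1,2-hydride shift from the adjacent sec-butyl carbon converts the initially-formed secondary cation into the more stable tertiary cation.
Step 3: Nucleophilic attack by Br⁻ on the carbocation completes the addition, giving R–Br.
Total: 3 elementary steps.

3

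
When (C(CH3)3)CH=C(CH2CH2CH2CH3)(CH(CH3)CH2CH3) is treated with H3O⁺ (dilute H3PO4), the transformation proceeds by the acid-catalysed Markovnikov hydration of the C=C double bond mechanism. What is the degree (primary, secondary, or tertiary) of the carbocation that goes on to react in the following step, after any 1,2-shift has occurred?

tertiary

Step 1: Electrophilic addition begins with the π(C=C) electrons forming a bond to the proton of H3O⁺. Following Markovnikov's rule, the resulting cation is tertiary. H2O is released.
No single 1,2-shift to an adjacent carbon would give a more-substituted cation, so no rearrangement occurs.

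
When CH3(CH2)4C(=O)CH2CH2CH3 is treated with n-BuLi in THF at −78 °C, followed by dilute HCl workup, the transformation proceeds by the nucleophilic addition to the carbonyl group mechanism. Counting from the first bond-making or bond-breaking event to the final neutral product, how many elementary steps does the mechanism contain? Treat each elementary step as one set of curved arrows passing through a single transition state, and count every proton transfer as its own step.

2

Step 1: Nucleophilic addition: the carbanion-like carbon of n-BuLi adds to the carbonyl carbon, pushing the π(C=O) electron pair onto oxygen and giving a tetrahedral alkoxide.
Step 2: The alkoxide picks up a proton during dilute HCl workup to yield an alcohol.
Total: 2 elementary steps.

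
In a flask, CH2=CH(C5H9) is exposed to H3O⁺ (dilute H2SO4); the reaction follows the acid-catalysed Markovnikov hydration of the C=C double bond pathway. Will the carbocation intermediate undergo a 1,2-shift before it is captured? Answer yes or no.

yes

The first-formed carbocation is secondary.
The adjacent cyclopentyl carbon already bears 2 other carbon substituents and has a hydrogen to migrate; after a 1,2-hydride shift from that carbon the positive charge sits on a tertiary centre.
Tertiary is more stable than secondary, so the shift occurs.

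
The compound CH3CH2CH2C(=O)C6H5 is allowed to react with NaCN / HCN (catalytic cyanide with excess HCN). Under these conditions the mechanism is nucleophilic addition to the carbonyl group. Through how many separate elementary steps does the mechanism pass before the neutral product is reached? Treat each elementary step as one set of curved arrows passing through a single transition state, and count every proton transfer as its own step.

2

Step 1: Nucleophilic addition: CN⁻ adds to the carbonyl carbon, pushing the π(C=O) electron pair onto oxygen and giving a tetrahedral alkoxide.
Step 2: Proton transfer from HCN to the alkoxide furnishes a cyanohydrin (and releases another CN⁻ to continue the reaction).
Total: 2 elementary steps.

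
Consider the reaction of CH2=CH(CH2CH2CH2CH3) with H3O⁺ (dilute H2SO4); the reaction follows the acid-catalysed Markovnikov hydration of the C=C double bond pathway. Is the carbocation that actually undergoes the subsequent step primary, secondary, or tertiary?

secondary

Step 1: Electrophilic addition begins with the π(C=C) electrons forming a bond to the proton of H3O⁺. Following Markovnikov's rule, the resulting cation is secondary. H2O is released.
No single 1,2-shift to an adjacent carbon would give a more-substituted cation, so no rearrangement occurs.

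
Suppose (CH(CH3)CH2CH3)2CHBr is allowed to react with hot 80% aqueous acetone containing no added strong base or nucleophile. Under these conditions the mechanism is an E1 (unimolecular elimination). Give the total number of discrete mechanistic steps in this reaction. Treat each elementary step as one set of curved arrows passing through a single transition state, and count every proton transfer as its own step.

Step 1: Unassisted departure of Br⁻ (taking the C–Br bonding pair) generates a secondary carbocation.
Step 2: A 1,2-hydride shift from the adjacent sec-butyl carbon moves the positive charge from the secondary centre to an adjacent carbon, generating a more stable tertiary carbocation.
Step 3: A water molecule (solvent) deprotonates a β-carbon; as the C–H bond breaks, those electrons form the new alkene π bond.
Total: 3 elementary steps.

3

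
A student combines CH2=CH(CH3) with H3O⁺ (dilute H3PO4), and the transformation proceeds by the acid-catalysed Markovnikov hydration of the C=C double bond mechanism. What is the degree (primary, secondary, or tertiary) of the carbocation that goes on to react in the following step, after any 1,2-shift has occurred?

secondary

Step 1: The π electrons of the C=C bond attack a proton of H3O⁺; Markovnikov addition places the new C–H on the less-substituted alkene carbon, so the positive charge ends up on the more-substituted carbon — a secondary carbocation. H2O is released.
No single 1,2-shift to an adjacent carbon would give a more-substituted cation, so no rearrangement occurs.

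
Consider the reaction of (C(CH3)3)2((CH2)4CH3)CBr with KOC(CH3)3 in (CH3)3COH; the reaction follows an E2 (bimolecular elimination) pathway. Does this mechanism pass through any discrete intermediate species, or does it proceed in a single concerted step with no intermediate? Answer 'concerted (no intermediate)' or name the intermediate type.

concerted (no intermediate)

Concerted anti-periplanar elimination: (CH3)3CO⁻ abstracts a β-H while Br⁻ leaves, and the C–H electrons become the new C=C π bond — all in a single transition state.
All bond changes occur in one transition state; no discrete intermediate is formed.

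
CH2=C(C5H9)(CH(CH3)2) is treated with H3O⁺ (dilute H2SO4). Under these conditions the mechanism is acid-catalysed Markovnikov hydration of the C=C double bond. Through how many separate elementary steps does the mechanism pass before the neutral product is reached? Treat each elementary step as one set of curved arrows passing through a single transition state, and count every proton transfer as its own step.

Step 1: Protonation of the alkene by H3O⁺: the π bond acts as the nucleophile and picks up H⁺, giving the more stable (Markovnikov) tertiary carbocation. H2O is released.
(No 1,2-shift: no single shift to an adjacent carbon would give a more stable cation.)
Step 2: Nucleophilic capture of the cation by H2O produces the protonated alcohol (an oxonium ion).
Step 3: Deprotonation of the oxonium ion by a water molecule delivers the neutral alcohol and regenerates the acid catalyst.
Total: 3 elementary steps.

3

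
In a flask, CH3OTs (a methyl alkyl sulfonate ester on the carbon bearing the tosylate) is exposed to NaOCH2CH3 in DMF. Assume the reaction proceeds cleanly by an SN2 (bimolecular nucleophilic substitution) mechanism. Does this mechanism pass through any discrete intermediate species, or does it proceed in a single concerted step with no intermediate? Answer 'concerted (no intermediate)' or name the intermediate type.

Backside attack by CH3CH2O⁻ on the carbon bearing the tosylate: the new C–O bond forms as the C–O bond breaks, with Walden inversion at carbon.
All bond changes occur in one transition state; no discrete intermediate is formed.

concerted (no intermediate)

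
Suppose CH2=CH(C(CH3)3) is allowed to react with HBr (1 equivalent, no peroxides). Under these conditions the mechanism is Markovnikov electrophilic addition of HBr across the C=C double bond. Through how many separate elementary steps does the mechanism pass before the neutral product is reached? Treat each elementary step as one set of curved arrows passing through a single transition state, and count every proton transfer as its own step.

3

Step 1: The π electrons of the C=C bond attack a proton of HBr; Markovnikov addition places the new C–H on the less-substituted alkene carbon, so the positive charge ends up on the more-substituted carbon — a secondary carbocation. The H–Br bond breaks heterolytically, releasing Br⁻.
Step 2: A methyl group with its bonding pair migrates from the adjacent tert-butyl carbon to the cationic centre — a 1,2-methyl shift — upgrading the secondary cation to a tertiary one.
Step 3: The Br⁻ anion donates a lone pair to the carbocation, forming the new C–Br σ-bond and giving the neutral alkyl halide.
Total: 3 elementary steps.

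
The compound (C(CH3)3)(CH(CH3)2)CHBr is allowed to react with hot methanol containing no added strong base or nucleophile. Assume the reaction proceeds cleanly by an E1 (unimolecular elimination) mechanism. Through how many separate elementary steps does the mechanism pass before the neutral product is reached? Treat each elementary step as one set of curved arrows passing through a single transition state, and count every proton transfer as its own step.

Step 1: Ionisation: the C–Br σ-bond cleaves heterolytically; both bonding electrons depart with Br⁻, leaving a secondary carbocation at the α-carbon.
Step 2: A 1,2-hydride shift from the adjacent isopropyl carbon moves the positive charge from the secondary centre to an adjacent carbon, generating a more stable tertiary carbocation.
Step 3: Loss of a β-proton to a methanol molecule of the solvent: the C–H bonding pair collapses toward the cationic carbon to form the C=C π bond, yielding the alkene.
Total: 3 elementary steps.

3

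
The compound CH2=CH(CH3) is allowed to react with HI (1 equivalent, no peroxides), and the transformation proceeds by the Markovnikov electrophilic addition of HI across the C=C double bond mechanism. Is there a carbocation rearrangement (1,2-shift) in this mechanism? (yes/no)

no

The first-formed carbocation is secondary.
No single 1,2-shift to an adjacent carbon would produce a more-substituted cation than the one already present, so no rearrangement occurs.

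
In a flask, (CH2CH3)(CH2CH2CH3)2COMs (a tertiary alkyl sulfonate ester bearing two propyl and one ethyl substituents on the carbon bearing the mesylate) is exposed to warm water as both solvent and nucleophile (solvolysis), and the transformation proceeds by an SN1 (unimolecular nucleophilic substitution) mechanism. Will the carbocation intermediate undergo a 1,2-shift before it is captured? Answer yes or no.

no

The first-formed carbocation is tertiary.
No single 1,2-shift to an adjacent carbon would produce a more-substituted cation than the one already present, so no rearrangement occurs.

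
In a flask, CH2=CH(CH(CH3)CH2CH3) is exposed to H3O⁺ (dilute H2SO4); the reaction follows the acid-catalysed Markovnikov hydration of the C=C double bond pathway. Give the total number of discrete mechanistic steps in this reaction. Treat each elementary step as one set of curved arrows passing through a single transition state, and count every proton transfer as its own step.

4

Step 1: Protonation of the alkene by H3O⁺: the π bond acts as the nucleophile and picks up H⁺, giving the more stable (Markovnikov) secondary carbocation. H2O is released.
Step 2: Carbocation rearrangement: a 1,2-hydride shift from the adjacent sec-butyl carbon converts the initially-formed secondary cation into the more stable tertiary cation.
Step 3: Nucleophilic capture of the cation by H2O produces the protonated alcohol (an oxonium ion).
Step 4: Proton transfer from the O–H of the oxonium ion to H2O completes the catalytic cycle and yields the alcohol.
Total: 4 elementary steps.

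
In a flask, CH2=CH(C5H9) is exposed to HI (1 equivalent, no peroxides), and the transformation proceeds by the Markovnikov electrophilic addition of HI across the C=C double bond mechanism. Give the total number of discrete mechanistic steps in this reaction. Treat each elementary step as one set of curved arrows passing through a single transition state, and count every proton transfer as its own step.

3

Step 1: Protonation of the alkene by HI: the π bond acts as the nucleophile and picks up H⁺, giving the more stable (Markovnikov) secondary carbocation. The H–I bond breaks heterolytically, releasing I⁻.
Step 2: A 1,2-hydride shift from the adjacent cyclopentyl carbon moves the positive charge from the secondary centre to an adjacent carbon, generating a more stable tertiary carbocation.
Step 3: Nucleophilic attack by I⁻ on the carbocation completes the addition, giving R–I.
Total: 3 elementary steps.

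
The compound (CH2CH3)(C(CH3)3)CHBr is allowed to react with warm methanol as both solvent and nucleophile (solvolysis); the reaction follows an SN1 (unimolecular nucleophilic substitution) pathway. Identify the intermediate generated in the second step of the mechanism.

tertiary carbocation

Step 1: Ionisation: the C–Br σ-bond cleaves heterolytically; both bonding electrons depart with Br⁻, leaving a secondary carbocation at the α-carbon.
Step 2: Carbocation rearrangement: a 1,2-methyl shift from the adjacent tert-butyl carbon converts the initially-formed secondary cation into the more stable tertiary cation.
After step 2 the species present is a tertiary carbocation.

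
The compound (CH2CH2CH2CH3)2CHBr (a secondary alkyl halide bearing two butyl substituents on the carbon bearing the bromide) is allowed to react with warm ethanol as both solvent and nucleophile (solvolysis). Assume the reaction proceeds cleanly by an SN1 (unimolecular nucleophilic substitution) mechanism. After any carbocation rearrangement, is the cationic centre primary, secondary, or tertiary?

Step 1: Unassisted departure of Br⁻ (taking the C–Br bonding pair) generates a secondary carbocation.
No single 1,2-shift to an adjacent carbon would give a more-substituted cation, so no rearrangement occurs.

secondary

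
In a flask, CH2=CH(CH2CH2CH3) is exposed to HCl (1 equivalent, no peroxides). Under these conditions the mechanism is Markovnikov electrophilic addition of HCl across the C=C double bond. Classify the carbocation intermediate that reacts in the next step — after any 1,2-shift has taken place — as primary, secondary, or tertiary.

secondary

Step 1: Protonation of the alkene by HCl: the π bond acts as the nucleophile and picks up H⁺, giving the more stable (Markovnikov) secondary carbocation. The H–Cl bond breaks heterolytically, releasing Cl⁻.
No single 1,2-shift to an adjacent carbon would give a more-substituted cation, so no rearrangement occurs.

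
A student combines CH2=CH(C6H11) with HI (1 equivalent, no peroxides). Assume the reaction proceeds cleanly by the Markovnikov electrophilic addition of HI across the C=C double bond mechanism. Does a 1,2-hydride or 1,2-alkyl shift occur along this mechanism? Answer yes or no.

yes

The first-formed carbocation is secondary.
The adjacent cyclohexyl carbon already bears 2 other carbon substituents and has a hydrogen to migrate; after a 1,2-hydride shift from that carbon the positive charge sits on a tertiary centre.
Tertiary is more stable than secondary, so the shift occurs.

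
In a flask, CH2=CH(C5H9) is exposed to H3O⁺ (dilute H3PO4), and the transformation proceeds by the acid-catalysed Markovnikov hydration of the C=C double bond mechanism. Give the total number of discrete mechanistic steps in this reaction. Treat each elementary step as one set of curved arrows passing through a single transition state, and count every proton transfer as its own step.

Step 1: Electrophilic addition begins with the π(C=C) electrons forming a bond to the proton of H3O⁺. Following Markovnikov's rule, the resulting cation is secondary. H2O is released.
Step 2: Carbocation rearrangement: a 1,2-hydride shift from the adjacent cyclopentyl carbon converts the initially-formed secondary cation into the more stable tertiary cation.
Step 3: Nucleophilic capture of the cation by H2O produces the protonated alcohol (an oxonium ion).
Step 4: Proton transfer from the O–H of the oxonium ion to H2O completes the catalytic cycle and yields the alcohol.
Total: 4 elementary steps.

4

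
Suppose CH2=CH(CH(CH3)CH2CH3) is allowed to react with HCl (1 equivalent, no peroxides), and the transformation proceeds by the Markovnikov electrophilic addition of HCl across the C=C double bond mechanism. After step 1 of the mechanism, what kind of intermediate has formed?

Step 1: Protonation of the alkene by HCl: the π bond acts as the nucleophile and picks up H⁺, giving the more stable (Markovnikov) secondary carbocation. The H–Cl bond breaks heterolytically, releasing Cl⁻.
After step 1 the species present is a secondary carbocation.

secondary carbocation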